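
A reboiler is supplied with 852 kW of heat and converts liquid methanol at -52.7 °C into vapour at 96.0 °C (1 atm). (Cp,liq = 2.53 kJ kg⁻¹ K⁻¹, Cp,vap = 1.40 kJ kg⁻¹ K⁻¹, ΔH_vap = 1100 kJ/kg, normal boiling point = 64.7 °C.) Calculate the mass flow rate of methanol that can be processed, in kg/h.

Δh = 2.53×(64.7−-52.7) + 1100 + 1.40×(96.0−64.7) = 1440.8 kJ/kg
Q = 852 kW = 852 kJ/s = 3.0672e+06 kJ/h
ṁ = Q/Δh = 3.0672e+06 / 1440.8 = 2128.8 kg/h

ṁ = 2130 kg/h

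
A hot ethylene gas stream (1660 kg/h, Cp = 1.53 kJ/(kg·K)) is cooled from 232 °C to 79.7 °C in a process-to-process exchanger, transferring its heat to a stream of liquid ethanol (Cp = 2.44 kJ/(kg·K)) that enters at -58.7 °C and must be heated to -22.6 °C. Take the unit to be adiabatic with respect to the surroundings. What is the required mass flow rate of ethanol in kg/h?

Heat released by hot stream: Q = 1660 × 1.53 × (232 − 79.7) = 386810 kJ/h
Energy balance on cold side (adiabatic exchanger): Q = ṁ_c·Cp_c·(T_c,out − T_c,in)
ṁ_c = 386810 / [2.44 × (-22.6 − -58.7)] = 4391.4 kg/h

ṁ_c = 4390 kg/h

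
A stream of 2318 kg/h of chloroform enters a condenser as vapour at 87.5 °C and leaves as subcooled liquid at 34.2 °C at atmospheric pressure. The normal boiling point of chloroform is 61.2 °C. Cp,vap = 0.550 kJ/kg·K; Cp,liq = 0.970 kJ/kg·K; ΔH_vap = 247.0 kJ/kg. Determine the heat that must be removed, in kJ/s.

vapour 87.5→61.2 °C: -14.465 kJ/kg
condensation at 61.2 °C: -247 kJ/kg
liquid 61.2→34.2 °C: -26.19 kJ/kg
Δh = -14.465 + -247 + -26.19 = -287.65 kJ/kg
Q = ṁ·Δh = 2318 kg/h × -287.65 kJ/kg = -666780 kJ/h
|Q| = 185.22 kW

Q_c = 185 kJ/s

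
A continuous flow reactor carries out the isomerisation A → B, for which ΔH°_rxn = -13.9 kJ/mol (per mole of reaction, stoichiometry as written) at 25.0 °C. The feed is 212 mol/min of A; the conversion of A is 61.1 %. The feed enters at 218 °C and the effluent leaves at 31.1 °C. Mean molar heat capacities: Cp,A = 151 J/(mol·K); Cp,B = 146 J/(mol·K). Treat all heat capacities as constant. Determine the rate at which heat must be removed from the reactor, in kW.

Q_out = 130 kW

Extent of reaction ξ = 0.611 × 212 = 129.53 mol/min
Reaction term: ξ·ΔH°_rxn = 129.53 × -13.9 = -1800.5 kJ/min
Sensible, feed 218→25 °C: -6178.3 kJ/min
Outlet flows (mol/min): A 82.468, B 129.53
Sensible, products 25→31.1 °C: 191.32 kJ/min
Q = ΔH = -7787.5 kJ/min = -129.79 kW
Heat removed = 129.79 kW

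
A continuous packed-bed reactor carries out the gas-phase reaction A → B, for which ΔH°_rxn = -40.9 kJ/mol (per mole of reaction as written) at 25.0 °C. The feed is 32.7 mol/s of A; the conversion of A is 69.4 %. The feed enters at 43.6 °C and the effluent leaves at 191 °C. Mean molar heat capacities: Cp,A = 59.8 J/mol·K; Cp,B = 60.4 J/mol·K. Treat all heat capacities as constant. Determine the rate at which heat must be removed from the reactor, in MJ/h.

Q_out = 2300 MJ/h

Extent of reaction ξ = 0.694 × 32.7 = 22.694 mol/s
Reaction term: ξ·ΔH°_rxn = 22.694 × -40.9 = -928.18 kJ/s
Sensible, feed 43.6→25 °C: -36.372 kJ/s
Outlet flows (mol/s): A 10.006, B 22.694
Sensible, products 25→191 °C: 326.87 kJ/s
Q = ΔH = -637.68 kJ/s = -637.68 kW
Heat removed = 2295.7 MJ/h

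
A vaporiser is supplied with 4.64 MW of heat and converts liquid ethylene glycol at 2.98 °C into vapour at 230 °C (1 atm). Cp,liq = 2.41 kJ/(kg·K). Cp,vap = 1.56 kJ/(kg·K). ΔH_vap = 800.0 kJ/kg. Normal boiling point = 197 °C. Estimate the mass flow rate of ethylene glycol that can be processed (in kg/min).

Δh = 2.41×(197−2.98) + 800.0 + 1.56×(230−197) = 1319.1 kJ/kg
Q = 4.64 MW = 4640 kJ/s = 278400 kJ/min
ṁ = Q/Δh = 278400 / 1319.1 = 211.06 kg/min

ṁ = 211 kg/min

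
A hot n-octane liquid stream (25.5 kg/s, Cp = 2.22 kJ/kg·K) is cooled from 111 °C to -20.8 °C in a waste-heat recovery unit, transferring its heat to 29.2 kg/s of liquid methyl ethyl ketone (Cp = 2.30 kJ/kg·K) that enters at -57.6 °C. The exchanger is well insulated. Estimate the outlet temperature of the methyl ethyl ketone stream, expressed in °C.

Heat released by hot stream: Q = 25.5 × 2.22 × (111 − -20.8) = 7461.2 kJ/s
Energy balance on cold side (adiabatic exchanger): Q = ṁ_c·Cp_c·(T_c,out − T_c,in)
T_c,out = -57.6 + 7461.2/(29.2 × 2.30) = 53.496 °C

T_c,out = 53.5 °C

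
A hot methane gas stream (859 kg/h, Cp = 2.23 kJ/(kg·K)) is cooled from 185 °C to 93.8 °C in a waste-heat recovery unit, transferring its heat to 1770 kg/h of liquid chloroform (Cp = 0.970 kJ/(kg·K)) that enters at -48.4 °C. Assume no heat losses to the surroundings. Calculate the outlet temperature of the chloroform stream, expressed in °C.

Heat released by hot stream: Q = 859 × 2.23 × (185 − 93.8) = 174700 kJ/h
Energy balance on cold side (adiabatic exchanger): Q = ṁ_c·Cp_c·(T_c,out − T_c,in)
T_c,out = -48.4 + 174700/(1770 × 0.970) = 53.353 °C

T_c,out = 53.4 °C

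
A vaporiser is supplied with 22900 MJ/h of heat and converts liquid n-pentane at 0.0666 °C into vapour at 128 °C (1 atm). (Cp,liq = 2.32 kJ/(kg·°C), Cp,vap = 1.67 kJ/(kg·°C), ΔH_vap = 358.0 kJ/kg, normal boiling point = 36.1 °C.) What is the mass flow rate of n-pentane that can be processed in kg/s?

Δh = 2.32×(36.1−0.0666) + 358.0 + 1.67×(128−36.1) = 595.07 kJ/kg
Q = 22900 MJ/h = 6361.1 kJ/s = 6361.1 kJ/s
ṁ = Q/Δh = 6361.1 / 595.07 = 10.69 kg/s

ṁ = 10.7 kg/s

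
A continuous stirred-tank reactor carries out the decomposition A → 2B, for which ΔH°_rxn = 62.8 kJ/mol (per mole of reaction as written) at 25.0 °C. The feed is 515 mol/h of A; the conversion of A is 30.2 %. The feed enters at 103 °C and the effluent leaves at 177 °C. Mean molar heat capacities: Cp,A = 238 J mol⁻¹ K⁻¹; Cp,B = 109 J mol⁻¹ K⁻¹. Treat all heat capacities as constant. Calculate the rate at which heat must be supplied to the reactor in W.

Q_in = 5100 W

Extent of reaction ξ = 0.302 × 515 = 155.53 mol/h
Reaction term: ξ·ΔH°_rxn = 155.53 × 62.8 = 9767.3 kJ/h
Sensible, feed 103→25 °C: -9560.5 kJ/h
Outlet flows (mol/h): A 359.47, B 311.06
Sensible, products 25→177 °C: 18158 kJ/h
Q = ΔH = 18365 kJ/h = 5.1013 kW
Heat supplied = 5101.3 W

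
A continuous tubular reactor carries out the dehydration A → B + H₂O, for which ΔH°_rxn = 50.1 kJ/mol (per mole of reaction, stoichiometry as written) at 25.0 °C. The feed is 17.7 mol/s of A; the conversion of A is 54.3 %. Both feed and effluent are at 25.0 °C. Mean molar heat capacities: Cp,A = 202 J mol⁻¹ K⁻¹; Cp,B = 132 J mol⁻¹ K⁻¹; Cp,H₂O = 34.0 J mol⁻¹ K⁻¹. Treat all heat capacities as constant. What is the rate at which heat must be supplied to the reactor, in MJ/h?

Q_in = 1730 MJ/h

Extent of reaction ξ = 0.543 × 17.7 = 9.6111 mol/s
Reaction term: ξ·ΔH°_rxn = 9.6111 × 50.1 = 481.52 kJ/s
Q = ΔH = 481.52 kJ/s = 481.52 kW
Heat supplied = 1733.5 MJ/h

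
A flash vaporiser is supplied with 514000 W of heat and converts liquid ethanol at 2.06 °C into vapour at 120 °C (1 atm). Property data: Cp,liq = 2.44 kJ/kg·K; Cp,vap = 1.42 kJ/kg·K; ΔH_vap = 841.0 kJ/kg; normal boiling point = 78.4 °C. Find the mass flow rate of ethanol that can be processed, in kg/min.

Δh = 2.44×(78.4−2.06) + 841.0 + 1.42×(120−78.4) = 1086.3 kJ/kg
Q = 514000 W = 514 kJ/s = 30840 kJ/min
ṁ = Q/Δh = 30840 / 1086.3 = 28.389 kg/min

ṁ = 28.4 kg/min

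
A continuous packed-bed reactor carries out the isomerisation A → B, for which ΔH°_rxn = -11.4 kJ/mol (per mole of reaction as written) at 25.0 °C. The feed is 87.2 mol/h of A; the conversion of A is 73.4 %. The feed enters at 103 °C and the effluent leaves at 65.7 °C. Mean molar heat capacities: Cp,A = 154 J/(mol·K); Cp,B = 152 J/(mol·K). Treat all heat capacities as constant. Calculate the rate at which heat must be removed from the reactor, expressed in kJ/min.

Q_out = 20.6 kJ/min

Extent of reaction ξ = 0.734 × 87.2 = 64.005 mol/h
Reaction term: ξ·ΔH°_rxn = 64.005 × -11.4 = -729.65 kJ/h
Sensible, feed 103→25 °C: -1047.4 kJ/h
Outlet flows (mol/h): A 23.195, B 64.005
Sensible, products 25→65.7 °C: 541.34 kJ/h
Q = ΔH = -1235.8 kJ/h = -0.34327 kW
Heat removed = 20.596 kJ/min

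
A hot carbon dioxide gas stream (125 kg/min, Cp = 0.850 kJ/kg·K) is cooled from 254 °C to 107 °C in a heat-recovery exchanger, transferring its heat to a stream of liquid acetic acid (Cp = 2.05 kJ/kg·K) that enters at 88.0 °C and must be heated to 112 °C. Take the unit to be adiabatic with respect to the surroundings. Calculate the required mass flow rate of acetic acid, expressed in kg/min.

Heat released by hot stream: Q = 125 × 0.850 × (254 − 107) = 15619 kJ/min
Energy balance on cold side (adiabatic exchanger): Q = ṁ_c·Cp_c·(T_c,out − T_c,in)
ṁ_c = 15619 / [2.05 × (112 − 88.0)] = 317.45 kg/min

ṁ_c = 317 kg/min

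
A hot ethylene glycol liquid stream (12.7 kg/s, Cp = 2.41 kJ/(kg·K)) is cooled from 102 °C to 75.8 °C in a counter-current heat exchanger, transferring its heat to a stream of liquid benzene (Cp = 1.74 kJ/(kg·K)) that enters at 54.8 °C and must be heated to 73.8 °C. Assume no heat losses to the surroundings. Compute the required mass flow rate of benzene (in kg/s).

ṁ_c = 24.3 kg/s

Heat released by hot stream: Q = 12.7 × 2.41 × (102 − 75.8) = 801.9 kJ/s
Energy balance on cold side (adiabatic exchanger): Q = ṁ_c·Cp_c·(T_c,out − T_c,in)
ṁ_c = 801.9 / [1.74 × (73.8 − 54.8)] = 24.256 kg/s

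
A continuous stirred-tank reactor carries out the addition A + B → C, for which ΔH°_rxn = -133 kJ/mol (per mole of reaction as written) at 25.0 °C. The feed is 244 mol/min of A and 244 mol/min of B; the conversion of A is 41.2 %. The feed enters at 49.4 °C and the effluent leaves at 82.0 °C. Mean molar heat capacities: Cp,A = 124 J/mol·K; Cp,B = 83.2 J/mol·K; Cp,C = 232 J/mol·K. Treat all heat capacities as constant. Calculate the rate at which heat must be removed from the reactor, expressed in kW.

Extent of reaction ξ = 0.412 × 244 = 100.53 mol/min
Reaction term: ξ·ΔH°_rxn = 100.53 × -133 = -13370 kJ/min
Sensible, feed 49.4→25 °C: -1233.6 kJ/min
Outlet flows (mol/min): A 143.47, B 143.47, C 100.53
Sensible, products 25→82.0 °C: 3023.8 kJ/min
Q = ΔH = -11580 kJ/min = -193 kW
Heat removed = 193 kW

Q_out = 193 kW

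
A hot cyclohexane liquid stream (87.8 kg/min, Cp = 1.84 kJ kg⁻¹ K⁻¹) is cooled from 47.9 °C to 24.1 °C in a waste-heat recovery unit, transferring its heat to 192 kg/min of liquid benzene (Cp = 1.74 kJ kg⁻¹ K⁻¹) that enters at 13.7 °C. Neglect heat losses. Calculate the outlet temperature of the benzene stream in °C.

Heat released by hot stream: Q = 87.8 × 1.84 × (47.9 − 24.1) = 3844.9 kJ/min
Energy balance on cold side (adiabatic exchanger): Q = ṁ_c·Cp_c·(T_c,out − T_c,in)
T_c,out = 13.7 + 3844.9/(192 × 1.74) = 25.209 °C

T_c,out = 25.2 °C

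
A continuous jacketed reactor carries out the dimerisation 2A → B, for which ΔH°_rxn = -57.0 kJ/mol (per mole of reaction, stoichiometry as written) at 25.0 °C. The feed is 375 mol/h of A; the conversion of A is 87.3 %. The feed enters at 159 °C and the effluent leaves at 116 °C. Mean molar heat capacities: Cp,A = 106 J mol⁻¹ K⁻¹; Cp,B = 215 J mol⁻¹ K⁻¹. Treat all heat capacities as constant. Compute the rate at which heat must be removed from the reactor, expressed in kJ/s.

Extent of reaction ξ = 0.873 × 375 / 2 = 163.69 mol/h
Reaction term: ξ·ΔH°_rxn = 163.69 × -57.0 = -9330.2 kJ/h
Sensible, feed 159→25 °C: -5326.5 kJ/h
Outlet flows (mol/h): A 47.625, B 163.69
Sensible, products 25→116 °C: 3661.9 kJ/h
Q = ΔH = -10995 kJ/h = -3.0541 kW
Heat removed = 3.0541 kJ/s

Q_out = 3.05 kJ/s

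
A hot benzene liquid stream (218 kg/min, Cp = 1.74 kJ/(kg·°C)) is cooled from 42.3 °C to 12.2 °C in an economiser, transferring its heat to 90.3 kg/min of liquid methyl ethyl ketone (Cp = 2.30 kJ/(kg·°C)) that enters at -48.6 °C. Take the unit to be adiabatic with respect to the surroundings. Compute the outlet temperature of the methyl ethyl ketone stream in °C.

T_c,out = 6.37 °C

Heat released by hot stream: Q = 218 × 1.74 × (42.3 − 12.2) = 11418 kJ/min
Energy balance on cold side (adiabatic exchanger): Q = ṁ_c·Cp_c·(T_c,out − T_c,in)
T_c,out = -48.6 + 11418/(90.3 × 2.30) = 6.3739 °C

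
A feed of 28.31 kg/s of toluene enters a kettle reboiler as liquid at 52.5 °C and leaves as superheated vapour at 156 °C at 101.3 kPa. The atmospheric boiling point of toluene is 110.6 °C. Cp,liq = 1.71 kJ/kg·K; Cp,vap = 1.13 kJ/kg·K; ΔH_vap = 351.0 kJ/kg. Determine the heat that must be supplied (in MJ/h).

liquid 52.5→110.6 °C: 99.351 kJ/kg
vaporisation at 110.6 °C: 351 kJ/kg
vapour 110.6→156 °C: 51.302 kJ/kg
Δh = 99.351 + 351 + 51.302 = 501.65 kJ/kg
Q = ṁ·Δh = 28.31 kg/s × 501.65 kJ/kg = 14202 kJ/s
|Q| = 14202 kW = 51126 MJ/h

Q = 51100 MJ/h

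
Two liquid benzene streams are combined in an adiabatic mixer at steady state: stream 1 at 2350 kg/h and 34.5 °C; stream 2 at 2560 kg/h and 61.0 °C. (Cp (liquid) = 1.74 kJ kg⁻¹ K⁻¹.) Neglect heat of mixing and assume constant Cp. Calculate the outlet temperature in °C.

T_out = 48.3 °C

Energy balance with Q = 0: Σ ṁᵢCp,ᵢ(T_out − Tᵢ) = 0
T_out = Σ ṁᵢCp,ᵢTᵢ / Σ ṁᵢCp,ᵢ
      = 412790 / 8543.4 = 48.317 °C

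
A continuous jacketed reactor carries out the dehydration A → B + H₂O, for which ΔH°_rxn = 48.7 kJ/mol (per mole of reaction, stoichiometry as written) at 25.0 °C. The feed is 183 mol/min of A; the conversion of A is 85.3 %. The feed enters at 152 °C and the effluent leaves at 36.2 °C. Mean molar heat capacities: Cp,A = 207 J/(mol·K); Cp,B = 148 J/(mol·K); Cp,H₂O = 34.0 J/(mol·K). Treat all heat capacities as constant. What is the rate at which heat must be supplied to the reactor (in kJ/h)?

Q_in = 190000 kJ/h

Extent of reaction ξ = 0.853 × 183 = 156.1 mol/min
Reaction term: ξ·ΔH°_rxn = 156.1 × 48.7 = 7602 kJ/min
Sensible, feed 152→25 °C: -4810.9 kJ/min
Outlet flows (mol/min): A 26.901, B 156.1, H₂O 156.1
Sensible, products 25→36.2 °C: 380.56 kJ/min
Q = ΔH = 3171.7 kJ/min = 52.862 kW
Heat supplied = 190300 kJ/h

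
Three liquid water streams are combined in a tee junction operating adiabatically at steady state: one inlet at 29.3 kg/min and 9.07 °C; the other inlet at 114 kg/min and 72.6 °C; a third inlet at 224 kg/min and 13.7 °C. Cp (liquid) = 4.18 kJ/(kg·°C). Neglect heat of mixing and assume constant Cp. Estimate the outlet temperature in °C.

Energy balance with Q = 0: Σ ṁᵢCp,ᵢ(T_out − Tᵢ) = 0
Σ ṁᵢCp,ᵢTᵢ = 29.3×4.18×9.07 + 114×4.18×72.6 + 224×4.18×13.7 = 48534
Σ ṁᵢCp,ᵢ = 29.3×4.18 + 114×4.18 + 224×4.18 = 1535.3
T_out = 48534 / 1535.3 = 31.612 °C

T_out = 31.6 °C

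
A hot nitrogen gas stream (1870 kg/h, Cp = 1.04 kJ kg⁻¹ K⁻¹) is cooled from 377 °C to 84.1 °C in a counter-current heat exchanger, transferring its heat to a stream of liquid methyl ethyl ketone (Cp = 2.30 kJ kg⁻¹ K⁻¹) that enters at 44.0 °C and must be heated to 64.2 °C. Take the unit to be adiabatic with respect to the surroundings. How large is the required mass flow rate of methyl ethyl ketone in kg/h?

ṁ_c = 12300 kg/h

Heat released by hot stream: Q = 1870 × 1.04 × (377 − 84.1) = 569630 kJ/h
Energy balance on cold side (adiabatic exchanger): Q = ṁ_c·Cp_c·(T_c,out − T_c,in)
ṁ_c = 569630 / [2.30 × (64.2 − 44.0)] = 12261 kg/h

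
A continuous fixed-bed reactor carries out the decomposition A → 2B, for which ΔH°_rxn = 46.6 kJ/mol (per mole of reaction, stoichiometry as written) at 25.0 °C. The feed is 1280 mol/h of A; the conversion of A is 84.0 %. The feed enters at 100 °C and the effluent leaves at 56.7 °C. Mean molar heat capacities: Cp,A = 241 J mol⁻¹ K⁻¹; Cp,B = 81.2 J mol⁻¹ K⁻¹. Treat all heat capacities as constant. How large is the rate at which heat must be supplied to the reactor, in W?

Q_in = 9460 W

Extent of reaction ξ = 0.840 × 1280 = 1075.2 mol/h
Reaction term: ξ·ΔH°_rxn = 1075.2 × 46.6 = 50104 kJ/h
Sensible, feed 100→25 °C: -23136 kJ/h
Outlet flows (mol/h): A 204.8, B 2150.4
Sensible, products 25→56.7 °C: 7099.8 kJ/h
Q = ΔH = 34068 kJ/h = 9.4634 kW
Heat supplied = 9463.4 W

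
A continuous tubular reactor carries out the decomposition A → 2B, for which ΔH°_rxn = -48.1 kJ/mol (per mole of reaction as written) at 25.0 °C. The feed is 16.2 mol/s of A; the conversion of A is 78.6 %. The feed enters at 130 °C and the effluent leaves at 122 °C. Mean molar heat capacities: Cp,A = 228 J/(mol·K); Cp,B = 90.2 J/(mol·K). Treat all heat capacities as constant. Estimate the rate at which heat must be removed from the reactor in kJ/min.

Extent of reaction ξ = 0.786 × 16.2 = 12.733 mol/s
Reaction term: ξ·ΔH°_rxn = 12.733 × -48.1 = -612.47 kJ/s
Sensible, feed 130→25 °C: -387.83 kJ/s
Outlet flows (mol/s): A 3.4668, B 25.466
Sensible, products 25→122 °C: 299.49 kJ/s
Q = ΔH = -700.81 kJ/s = -700.81 kW
Heat removed = 42048 kJ/min

Q_out = 42000 kJ/min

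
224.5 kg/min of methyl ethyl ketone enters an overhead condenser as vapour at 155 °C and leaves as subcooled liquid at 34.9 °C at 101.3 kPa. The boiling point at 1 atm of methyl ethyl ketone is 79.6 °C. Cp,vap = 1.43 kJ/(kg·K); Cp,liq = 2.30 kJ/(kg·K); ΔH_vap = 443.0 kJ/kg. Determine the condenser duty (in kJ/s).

Q_c = 2450 kJ/s

vapour 155→79.6 °C: -107.82 kJ/kg
condensation at 79.6 °C: -443 kJ/kg
liquid 79.6→34.9 °C: -102.81 kJ/kg
Δh = -107.82 + -443 + -102.81 = -653.63 kJ/kg
Q = ṁ·Δh = 224.5 kg/min × -653.63 kJ/kg = -146740 kJ/min
|Q| = 2445.7 kW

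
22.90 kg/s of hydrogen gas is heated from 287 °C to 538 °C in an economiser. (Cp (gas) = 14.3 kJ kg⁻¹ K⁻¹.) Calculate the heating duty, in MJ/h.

Q = ṁ·Cp·ΔT = 22.90 × 14.3 × (538 − 287) = 82195 kJ/s
Heating duty = 295900 MJ/h

Q = 296000 MJ/h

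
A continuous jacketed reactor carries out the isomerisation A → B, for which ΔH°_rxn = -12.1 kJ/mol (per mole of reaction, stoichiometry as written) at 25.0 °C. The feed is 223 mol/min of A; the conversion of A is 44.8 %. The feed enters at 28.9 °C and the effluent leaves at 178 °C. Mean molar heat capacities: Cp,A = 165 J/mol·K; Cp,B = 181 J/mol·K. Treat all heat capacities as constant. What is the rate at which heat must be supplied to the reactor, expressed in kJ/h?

Extent of reaction ξ = 0.448 × 223 = 99.904 mol/min
Reaction term: ξ·ΔH°_rxn = 99.904 × -12.1 = -1208.8 kJ/min
Sensible, feed 28.9→25 °C: -143.5 kJ/min
Outlet flows (mol/min): A 123.1, B 99.904
Sensible, products 25→178 °C: 5874.2 kJ/min
Q = ΔH = 4521.9 kJ/min = 75.364 kW
Heat supplied = 271310 kJ/h

Q_in = 271000 kJ/h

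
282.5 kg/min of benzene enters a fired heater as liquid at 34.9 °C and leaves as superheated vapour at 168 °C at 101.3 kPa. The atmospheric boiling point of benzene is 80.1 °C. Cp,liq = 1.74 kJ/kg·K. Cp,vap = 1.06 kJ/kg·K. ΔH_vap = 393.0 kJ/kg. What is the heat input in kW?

liquid 34.9→80.1 °C: 78.648 kJ/kg
vaporisation at 80.1 °C: 393 kJ/kg
vapour 80.1→168 °C: 93.174 kJ/kg
Δh = 78.648 + 393 + 93.174 = 564.82 kJ/kg
Q = ṁ·Δh = 282.5 kg/min × 564.82 kJ/kg = 159560 kJ/min
|Q| = 2659.4 kW

Q = 2660 kW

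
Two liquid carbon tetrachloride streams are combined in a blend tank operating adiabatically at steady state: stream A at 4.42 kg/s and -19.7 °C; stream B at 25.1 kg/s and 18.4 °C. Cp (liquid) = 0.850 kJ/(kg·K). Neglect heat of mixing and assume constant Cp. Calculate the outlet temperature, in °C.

T_out = 12.7 °C

No heat crosses the boundary, so H_out = H_in.
Σ ṁᵢCp,ᵢTᵢ = 4.42×0.850×-19.7 + 25.1×0.850×18.4 = 318.55
Σ ṁᵢCp,ᵢ = 4.42×0.850 + 25.1×0.850 = 25.092
T_out = 318.55 / 25.092 = 12.695 °C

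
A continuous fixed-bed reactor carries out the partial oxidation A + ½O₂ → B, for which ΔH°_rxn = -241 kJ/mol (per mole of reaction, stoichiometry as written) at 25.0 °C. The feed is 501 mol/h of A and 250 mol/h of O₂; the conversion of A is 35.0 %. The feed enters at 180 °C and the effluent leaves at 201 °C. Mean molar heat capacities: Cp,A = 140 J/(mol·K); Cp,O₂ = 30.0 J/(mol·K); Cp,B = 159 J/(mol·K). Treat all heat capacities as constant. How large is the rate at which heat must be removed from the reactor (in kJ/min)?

Extent of reaction ξ = 0.350 × 501 = 175.35 mol/h
Reaction term: ξ·ΔH°_rxn = 175.35 × -241 = -42259 kJ/h
Sensible, feed 180→25 °C: -12034 kJ/h
Outlet flows (mol/h): A 325.65, O₂ 162.32, B 175.35
Sensible, products 25→201 °C: 13788 kJ/h
Q = ΔH = -40505 kJ/h = -11.252 kW
Heat removed = 675.09 kJ/min

Q_out = 675 kJ/min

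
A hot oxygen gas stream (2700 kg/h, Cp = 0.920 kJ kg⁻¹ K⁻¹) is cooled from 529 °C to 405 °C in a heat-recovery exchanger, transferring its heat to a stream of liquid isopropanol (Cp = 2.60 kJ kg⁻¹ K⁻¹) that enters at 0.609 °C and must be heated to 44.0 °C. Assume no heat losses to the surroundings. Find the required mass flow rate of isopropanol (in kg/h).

Heat released by hot stream: Q = 2700 × 0.920 × (529 − 405) = 308020 kJ/h
Energy balance on cold side (adiabatic exchanger): Q = ṁ_c·Cp_c·(T_c,out − T_c,in)
ṁ_c = 308020 / [2.60 × (44.0 − 0.609)] = 2730.2 kg/h

ṁ_c = 2730 kg/h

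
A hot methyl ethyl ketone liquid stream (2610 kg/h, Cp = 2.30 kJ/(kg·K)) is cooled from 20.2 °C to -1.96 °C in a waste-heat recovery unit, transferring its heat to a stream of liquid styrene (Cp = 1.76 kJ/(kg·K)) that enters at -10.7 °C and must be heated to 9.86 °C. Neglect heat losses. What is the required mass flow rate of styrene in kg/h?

Heat released by hot stream: Q = 2610 × 2.30 × (20.2 − -1.96) = 133030 kJ/h
Energy balance on cold side (adiabatic exchanger): Q = ṁ_c·Cp_c·(T_c,out − T_c,in)
ṁ_c = 133030 / [1.76 × (9.86 − -10.7)] = 3676.2 kg/h

ṁ_c = 3680 kg/h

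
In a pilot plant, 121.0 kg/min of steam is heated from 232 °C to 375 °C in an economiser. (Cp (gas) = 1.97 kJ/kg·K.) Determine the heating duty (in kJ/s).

Q = 568 kJ/s

Q = ṁ·Cp·ΔT = 121.0 × 1.97 × (375 − 232) = 34087 kJ/min
Converting: 34087 / 60 s = 568.12 kW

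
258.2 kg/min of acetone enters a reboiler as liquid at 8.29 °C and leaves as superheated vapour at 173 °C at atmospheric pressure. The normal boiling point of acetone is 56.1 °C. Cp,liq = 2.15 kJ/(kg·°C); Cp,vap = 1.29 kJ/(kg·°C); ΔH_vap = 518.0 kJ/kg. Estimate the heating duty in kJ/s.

liquid 8.29→56.1 °C: 102.79 kJ/kg
vaporisation at 56.1 °C: 518 kJ/kg
vapour 56.1→173 °C: 150.8 kJ/kg
Δh = 102.79 + 518 + 150.8 = 771.59 kJ/kg
Q = ṁ·Δh = 258.2 kg/min × 771.59 kJ/kg = 199230 kJ/min
|Q| = 3320.4 kW

Q = 3320 kJ/s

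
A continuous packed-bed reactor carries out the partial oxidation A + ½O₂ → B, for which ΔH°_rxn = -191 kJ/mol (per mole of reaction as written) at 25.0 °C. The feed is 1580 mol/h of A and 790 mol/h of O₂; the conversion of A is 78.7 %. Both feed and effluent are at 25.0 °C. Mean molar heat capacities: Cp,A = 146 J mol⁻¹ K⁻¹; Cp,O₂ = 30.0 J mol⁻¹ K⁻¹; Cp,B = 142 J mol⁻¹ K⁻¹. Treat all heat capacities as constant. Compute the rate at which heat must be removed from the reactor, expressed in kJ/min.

Q_out = 3960 kJ/min

Extent of reaction ξ = 0.787 × 1580 = 1243.5 mol/h
Reaction term: ξ·ΔH°_rxn = 1243.5 × -191 = -237500 kJ/h
Q = ΔH = -237500 kJ/h = -65.972 kW
Heat removed = 3958.3 kJ/min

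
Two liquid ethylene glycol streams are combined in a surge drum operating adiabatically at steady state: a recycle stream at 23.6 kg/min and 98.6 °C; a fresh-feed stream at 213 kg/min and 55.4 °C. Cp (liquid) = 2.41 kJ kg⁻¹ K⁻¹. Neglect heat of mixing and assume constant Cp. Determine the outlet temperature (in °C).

T_out = 59.7 °C

No heat crosses the boundary, so H_out = H_in.
T_out = Σ ṁᵢCp,ᵢTᵢ / Σ ṁᵢCp,ᵢ
      = 34046 / 570.21 = 59.709 °C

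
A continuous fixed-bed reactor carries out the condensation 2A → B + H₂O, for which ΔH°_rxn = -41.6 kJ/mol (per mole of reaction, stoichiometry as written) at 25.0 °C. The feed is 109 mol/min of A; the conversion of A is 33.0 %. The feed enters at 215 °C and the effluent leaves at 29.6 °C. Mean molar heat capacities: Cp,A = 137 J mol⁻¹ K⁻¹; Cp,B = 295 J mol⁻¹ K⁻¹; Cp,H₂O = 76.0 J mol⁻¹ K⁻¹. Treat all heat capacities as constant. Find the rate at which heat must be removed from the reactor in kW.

Extent of reaction ξ = 0.330 × 109 / 2 = 17.985 mol/min
Reaction term: ξ·ΔH°_rxn = 17.985 × -41.6 = -748.18 kJ/min
Sensible, feed 215→25 °C: -2837.3 kJ/min
Outlet flows (mol/min): A 73.03, B 17.985, H₂O 17.985
Sensible, products 25→29.6 °C: 76.717 kJ/min
Q = ΔH = -3508.7 kJ/min = -58.479 kW
Heat removed = 58.479 kW

Q_out = 58.5 kW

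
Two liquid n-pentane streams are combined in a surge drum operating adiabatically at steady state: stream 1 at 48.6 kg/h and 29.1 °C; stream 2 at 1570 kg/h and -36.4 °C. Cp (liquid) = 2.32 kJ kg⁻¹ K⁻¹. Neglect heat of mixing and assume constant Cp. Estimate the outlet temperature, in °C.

T_out = -34.4 °C

Energy balance with Q = 0: Σ ṁᵢCp,ᵢ(T_out − Tᵢ) = 0
Σ ṁᵢCp,ᵢTᵢ = 48.6×2.32×29.1 + 1570×2.32×-36.4 = -129300
Σ ṁᵢCp,ᵢ = 48.6×2.32 + 1570×2.32 = 3755.2
T_out = -129300 / 3755.2 = -34.433 °C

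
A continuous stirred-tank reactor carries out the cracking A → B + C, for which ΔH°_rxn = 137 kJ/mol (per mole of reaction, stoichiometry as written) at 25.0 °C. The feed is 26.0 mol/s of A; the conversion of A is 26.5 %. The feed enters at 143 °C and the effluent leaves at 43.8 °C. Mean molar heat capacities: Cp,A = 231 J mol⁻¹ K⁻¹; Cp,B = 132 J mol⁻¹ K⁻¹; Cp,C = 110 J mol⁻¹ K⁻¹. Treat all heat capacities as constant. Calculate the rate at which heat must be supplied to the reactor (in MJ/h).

Q_in = 1260 MJ/h

Extent of reaction ξ = 0.265 × 26.0 = 6.89 mol/s
Reaction term: ξ·ΔH°_rxn = 6.89 × 137 = 943.93 kJ/s
Sensible, feed 143→25 °C: -708.71 kJ/s
Outlet flows (mol/s): A 19.11, B 6.89, C 6.89
Sensible, products 25→43.8 °C: 114.34 kJ/s
Q = ΔH = 349.56 kJ/s = 349.56 kW
Heat supplied = 1258.4 MJ/h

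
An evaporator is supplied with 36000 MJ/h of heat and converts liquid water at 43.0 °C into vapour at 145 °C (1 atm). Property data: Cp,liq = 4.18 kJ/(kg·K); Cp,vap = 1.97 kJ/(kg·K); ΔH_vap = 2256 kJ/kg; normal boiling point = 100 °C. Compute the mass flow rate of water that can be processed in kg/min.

Δh = 4.18×(100−43.0) + 2256 + 1.97×(145−100) = 2582.9 kJ/kg
Q = 36000 MJ/h = 10000 kJ/s = 600000 kJ/min
ṁ = Q/Δh = 600000 / 2582.9 = 232.3 kg/min

ṁ = 232 kg/min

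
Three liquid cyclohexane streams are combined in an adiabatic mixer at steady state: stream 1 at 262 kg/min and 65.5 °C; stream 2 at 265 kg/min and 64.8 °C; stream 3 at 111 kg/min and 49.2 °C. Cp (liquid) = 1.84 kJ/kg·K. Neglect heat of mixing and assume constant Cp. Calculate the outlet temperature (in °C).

No heat crosses the boundary, so H_out = H_in.
T_out = Σ ṁᵢCp,ᵢTᵢ / Σ ṁᵢCp,ᵢ
      = 73221 / 1173.9 = 62.373 °C

T_out = 62.4 °C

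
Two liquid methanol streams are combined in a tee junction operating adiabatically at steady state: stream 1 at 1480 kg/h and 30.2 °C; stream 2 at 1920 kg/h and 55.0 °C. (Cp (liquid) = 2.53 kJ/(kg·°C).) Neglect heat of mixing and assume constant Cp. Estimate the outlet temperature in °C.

T_out = 44.2 °C

No heat crosses the boundary, so H_out = H_in.
Σ ṁᵢCp,ᵢTᵢ = 1480×2.53×30.2 + 1920×2.53×55.0 = 380250
Σ ṁᵢCp,ᵢ = 1480×2.53 + 1920×2.53 = 8602
T_out = 380250 / 8602 = 44.205 °C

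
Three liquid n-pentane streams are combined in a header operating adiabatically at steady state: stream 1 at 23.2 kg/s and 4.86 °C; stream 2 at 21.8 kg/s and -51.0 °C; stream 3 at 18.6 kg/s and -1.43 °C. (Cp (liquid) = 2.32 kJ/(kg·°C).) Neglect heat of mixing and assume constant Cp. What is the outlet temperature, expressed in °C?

Energy balance with Q = 0: Σ ṁᵢCp,ᵢ(T_out − Tᵢ) = 0
T_out = Σ ṁᵢCp,ᵢTᵢ / Σ ṁᵢCp,ᵢ
      = -2379.5 / 147.55 = -16.127 °C

T_out = -16.1 °C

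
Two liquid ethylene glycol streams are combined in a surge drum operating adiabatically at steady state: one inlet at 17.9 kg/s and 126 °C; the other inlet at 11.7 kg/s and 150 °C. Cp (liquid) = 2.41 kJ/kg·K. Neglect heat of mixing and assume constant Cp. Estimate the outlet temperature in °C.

T_out = 135 °C

No heat crosses the boundary, so H_out = H_in.
Σ ṁᵢCp,ᵢTᵢ = 17.9×2.41×126 + 11.7×2.41×150 = 9665.1
Σ ṁᵢCp,ᵢ = 17.9×2.41 + 11.7×2.41 = 71.336
T_out = 9665.1 / 71.336 = 135.49 °C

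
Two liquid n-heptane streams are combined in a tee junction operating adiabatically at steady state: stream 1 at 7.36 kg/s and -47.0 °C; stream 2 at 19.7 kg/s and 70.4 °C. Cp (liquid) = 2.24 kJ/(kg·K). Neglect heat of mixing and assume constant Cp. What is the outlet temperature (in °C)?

Adiabatic, steady state ⇒ Σ ṁᵢCp,ᵢ(T_out − Tᵢ) = 0
Σ ṁᵢCp,ᵢTᵢ = 7.36×2.24×-47.0 + 19.7×2.24×70.4 = 2331.8
Σ ṁᵢCp,ᵢ = 7.36×2.24 + 19.7×2.24 = 60.614
T_out = 2331.8 / 60.614 = 38.469 °C

T_out = 38.5 °C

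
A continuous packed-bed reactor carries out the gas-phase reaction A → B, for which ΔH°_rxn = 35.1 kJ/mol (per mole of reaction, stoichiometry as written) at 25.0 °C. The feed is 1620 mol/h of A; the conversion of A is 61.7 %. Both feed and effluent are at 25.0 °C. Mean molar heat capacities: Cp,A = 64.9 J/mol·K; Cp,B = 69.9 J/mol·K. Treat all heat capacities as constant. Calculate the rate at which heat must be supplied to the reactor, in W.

Q_in = 9750 W

Extent of reaction ξ = 0.617 × 1620 = 999.54 mol/h
Reaction term: ξ·ΔH°_rxn = 999.54 × 35.1 = 35084 kJ/h
Q = ΔH = 35084 kJ/h = 9.7455 kW
Heat supplied = 9745.5 W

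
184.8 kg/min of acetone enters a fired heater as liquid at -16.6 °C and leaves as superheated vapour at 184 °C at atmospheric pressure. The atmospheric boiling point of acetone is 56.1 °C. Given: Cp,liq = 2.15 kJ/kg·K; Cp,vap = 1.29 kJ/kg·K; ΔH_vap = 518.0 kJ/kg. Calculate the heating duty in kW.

Q = 2590 kW

liquid -16.6→56.1 °C: 156.31 kJ/kg
vaporisation at 56.1 °C: 518 kJ/kg
vapour 56.1→184 °C: 164.99 kJ/kg
Δh = 156.31 + 518 + 164.99 = 839.3 kJ/kg
Q = ṁ·Δh = 184.8 kg/min × 839.3 kJ/kg = 155100 kJ/min
|Q| = 2585 kW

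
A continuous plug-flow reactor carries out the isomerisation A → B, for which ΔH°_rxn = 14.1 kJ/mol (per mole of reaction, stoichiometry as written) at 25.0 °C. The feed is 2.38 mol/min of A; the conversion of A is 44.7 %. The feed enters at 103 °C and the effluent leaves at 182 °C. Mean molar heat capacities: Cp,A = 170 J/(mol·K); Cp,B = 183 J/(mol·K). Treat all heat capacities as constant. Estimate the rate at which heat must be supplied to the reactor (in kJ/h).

Q_in = 2950 kJ/h

Extent of reaction ξ = 0.447 × 2.38 = 1.0639 mol/min
Reaction term: ξ·ΔH°_rxn = 1.0639 × 14.1 = 15 kJ/min
Sensible, feed 103→25 °C: -31.559 kJ/min
Outlet flows (mol/min): A 1.3161, B 1.0639
Sensible, products 25→182 °C: 65.694 kJ/min
Q = ΔH = 49.135 kJ/min = 0.81892 kW
Heat supplied = 2948.1 kJ/h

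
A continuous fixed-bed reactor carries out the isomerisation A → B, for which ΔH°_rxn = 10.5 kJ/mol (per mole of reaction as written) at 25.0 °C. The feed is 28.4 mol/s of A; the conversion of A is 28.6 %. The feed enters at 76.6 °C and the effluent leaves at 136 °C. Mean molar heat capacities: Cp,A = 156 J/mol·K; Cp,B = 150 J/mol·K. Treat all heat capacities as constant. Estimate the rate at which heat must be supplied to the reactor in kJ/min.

Extent of reaction ξ = 0.286 × 28.4 = 8.1224 mol/s
Reaction term: ξ·ΔH°_rxn = 8.1224 × 10.5 = 85.285 kJ/s
Sensible, feed 76.6→25 °C: -228.61 kJ/s
Outlet flows (mol/s): A 20.278, B 8.1224
Sensible, products 25→136 °C: 486.36 kJ/s
Q = ΔH = 343.04 kJ/s = 343.04 kW
Heat supplied = 20582 kJ/min

Q_in = 20600 kJ/min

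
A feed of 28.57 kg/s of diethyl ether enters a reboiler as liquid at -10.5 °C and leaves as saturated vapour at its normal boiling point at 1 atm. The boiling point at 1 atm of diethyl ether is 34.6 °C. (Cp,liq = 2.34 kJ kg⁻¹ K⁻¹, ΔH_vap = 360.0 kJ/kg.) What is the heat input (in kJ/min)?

liquid -10.5→34.6 °C: 105.53 kJ/kg
vaporisation at 34.6 °C: 360 kJ/kg
Δh = 105.53 + 360 = 465.53 kJ/kg
Q = ṁ·Δh = 28.57 kg/s × 465.53 kJ/kg = 13300 kJ/s
|Q| = 13300 kW = 798020 kJ/min

Q = 798000 kJ/min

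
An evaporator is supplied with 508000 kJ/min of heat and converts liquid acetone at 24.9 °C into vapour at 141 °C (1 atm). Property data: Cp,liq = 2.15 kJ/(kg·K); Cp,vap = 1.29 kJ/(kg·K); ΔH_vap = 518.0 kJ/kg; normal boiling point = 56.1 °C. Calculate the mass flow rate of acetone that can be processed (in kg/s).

Δh = 2.15×(56.1−24.9) + 518.0 + 1.29×(141−56.1) = 694.6 kJ/kg
Q = 508000 kJ/min = 8466.7 kJ/s = 8466.7 kJ/s
ṁ = Q/Δh = 8466.7 / 694.6 = 12.189 kg/s

ṁ = 12.2 kg/s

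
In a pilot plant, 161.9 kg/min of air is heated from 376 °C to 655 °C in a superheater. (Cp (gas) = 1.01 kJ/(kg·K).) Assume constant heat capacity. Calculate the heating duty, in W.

Q = ṁ·Cp·ΔT = 161.9 × 1.01 × (655 − 376) = 45622 kJ/min
Converting: 45622 / 60 s = 760.36 kW
Heating duty = 760360 W

Q = 760000 W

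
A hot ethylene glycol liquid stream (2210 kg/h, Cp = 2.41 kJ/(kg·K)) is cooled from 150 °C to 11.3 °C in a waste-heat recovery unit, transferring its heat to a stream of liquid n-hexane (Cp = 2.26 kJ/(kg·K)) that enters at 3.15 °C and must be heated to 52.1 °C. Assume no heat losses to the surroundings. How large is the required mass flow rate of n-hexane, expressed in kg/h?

Heat released by hot stream: Q = 2210 × 2.41 × (150 − 11.3) = 738730 kJ/h
Energy balance on cold side (adiabatic exchanger): Q = ṁ_c·Cp_c·(T_c,out − T_c,in)
ṁ_c = 738730 / [2.26 × (52.1 − 3.15)] = 6677.7 kg/h

ṁ_c = 6680 kg/h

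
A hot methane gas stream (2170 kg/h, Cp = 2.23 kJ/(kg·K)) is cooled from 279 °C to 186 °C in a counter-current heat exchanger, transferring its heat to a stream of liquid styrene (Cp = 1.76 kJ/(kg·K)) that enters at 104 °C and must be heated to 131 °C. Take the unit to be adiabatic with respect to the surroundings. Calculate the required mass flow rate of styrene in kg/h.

ṁ_c = 9470 kg/h

Heat released by hot stream: Q = 2170 × 2.23 × (279 − 186) = 450040 kJ/h
Energy balance on cold side (adiabatic exchanger): Q = ṁ_c·Cp_c·(T_c,out − T_c,in)
ṁ_c = 450040 / [1.76 × (131 − 104)] = 9470.5 kg/h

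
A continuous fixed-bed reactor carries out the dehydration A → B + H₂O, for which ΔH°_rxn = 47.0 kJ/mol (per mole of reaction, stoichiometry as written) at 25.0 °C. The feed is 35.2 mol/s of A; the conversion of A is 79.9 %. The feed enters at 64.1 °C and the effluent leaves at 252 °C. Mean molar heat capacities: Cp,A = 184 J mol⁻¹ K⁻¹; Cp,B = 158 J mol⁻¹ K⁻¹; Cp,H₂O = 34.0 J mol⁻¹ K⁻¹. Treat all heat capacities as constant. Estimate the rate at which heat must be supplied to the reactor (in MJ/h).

Q_in = 9320 MJ/h

Extent of reaction ξ = 0.799 × 35.2 = 28.125 mol/s
Reaction term: ξ·ΔH°_rxn = 28.125 × 47.0 = 1321.9 kJ/s
Sensible, feed 64.1→25 °C: -253.24 kJ/s
Outlet flows (mol/s): A 7.0752, B 28.125, H₂O 28.125
Sensible, products 25→252 °C: 1521.3 kJ/s
Q = ΔH = 2589.9 kJ/s = 2589.9 kW
Heat supplied = 9323.8 MJ/h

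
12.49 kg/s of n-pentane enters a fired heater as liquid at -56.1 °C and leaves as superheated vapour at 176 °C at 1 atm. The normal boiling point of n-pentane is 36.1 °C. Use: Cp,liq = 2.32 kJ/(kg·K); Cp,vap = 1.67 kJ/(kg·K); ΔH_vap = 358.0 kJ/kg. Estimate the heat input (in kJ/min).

liquid -56.1→36.1 °C: 213.9 kJ/kg
vaporisation at 36.1 °C: 358 kJ/kg
vapour 36.1→176 °C: 233.63 kJ/kg
Δh = 213.9 + 358 + 233.63 = 805.54 kJ/kg
Q = ṁ·Δh = 12.49 kg/s × 805.54 kJ/kg = 10061 kJ/s
|Q| = 10061 kW = 603670 kJ/min

Q = 604000 kJ/min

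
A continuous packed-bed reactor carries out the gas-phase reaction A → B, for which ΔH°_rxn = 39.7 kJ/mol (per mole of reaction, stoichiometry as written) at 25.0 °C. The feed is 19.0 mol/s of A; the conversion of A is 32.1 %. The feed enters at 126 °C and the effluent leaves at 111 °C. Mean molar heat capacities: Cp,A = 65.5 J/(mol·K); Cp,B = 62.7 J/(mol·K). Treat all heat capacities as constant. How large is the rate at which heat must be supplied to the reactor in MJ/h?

Q_in = 799 MJ/h

Extent of reaction ξ = 0.321 × 19.0 = 6.099 mol/s
Reaction term: ξ·ΔH°_rxn = 6.099 × 39.7 = 242.13 kJ/s
Sensible, feed 126→25 °C: -125.69 kJ/s
Outlet flows (mol/s): A 12.901, B 6.099
Sensible, products 25→111 °C: 105.56 kJ/s
Q = ΔH = 221.99 kJ/s = 221.99 kW
Heat supplied = 799.18 MJ/h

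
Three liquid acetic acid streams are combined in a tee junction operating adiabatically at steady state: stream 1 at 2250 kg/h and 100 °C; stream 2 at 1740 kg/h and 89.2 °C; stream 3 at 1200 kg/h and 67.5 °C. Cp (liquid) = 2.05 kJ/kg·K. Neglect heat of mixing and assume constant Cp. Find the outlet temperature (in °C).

Energy balance with Q = 0: Σ ṁᵢCp,ᵢ(T_out − Tᵢ) = 0
T_out = Σ ṁᵢCp,ᵢTᵢ / Σ ṁᵢCp,ᵢ
      = 945480 / 10640 = 88.865 °C

T_out = 88.9 °C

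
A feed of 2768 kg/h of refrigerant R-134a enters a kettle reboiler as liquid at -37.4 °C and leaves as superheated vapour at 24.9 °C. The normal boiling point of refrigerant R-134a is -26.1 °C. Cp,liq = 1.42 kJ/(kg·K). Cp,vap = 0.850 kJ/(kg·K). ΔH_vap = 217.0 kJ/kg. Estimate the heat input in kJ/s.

Q = 213 kJ/s

liquid -37.4→-26.1 °C: 16.046 kJ/kg
vaporisation at -26.1 °C: 217 kJ/kg
vapour -26.1→24.9 °C: 43.35 kJ/kg
Δh = 16.046 + 217 + 43.35 = 276.4 kJ/kg
Q = ṁ·Δh = 2768 kg/h × 276.4 kJ/kg = 765060 kJ/h
|Q| = 212.52 kW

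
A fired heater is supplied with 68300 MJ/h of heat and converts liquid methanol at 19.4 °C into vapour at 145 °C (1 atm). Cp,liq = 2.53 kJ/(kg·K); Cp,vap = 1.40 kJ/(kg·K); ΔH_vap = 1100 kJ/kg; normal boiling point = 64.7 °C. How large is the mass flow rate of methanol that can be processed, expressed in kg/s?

Δh = 2.53×(64.7−19.4) + 1100 + 1.40×(145−64.7) = 1327 kJ/kg
Q = 68300 MJ/h = 18972 kJ/s = 18972 kJ/s
ṁ = Q/Δh = 18972 / 1327 = 14.297 kg/s

ṁ = 14.3 kg/s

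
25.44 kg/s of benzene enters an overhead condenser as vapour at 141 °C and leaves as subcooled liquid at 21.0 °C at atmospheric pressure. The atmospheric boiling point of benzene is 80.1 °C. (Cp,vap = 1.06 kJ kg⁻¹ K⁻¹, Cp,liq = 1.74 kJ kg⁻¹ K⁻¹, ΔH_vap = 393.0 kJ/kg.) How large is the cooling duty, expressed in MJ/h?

vapour 141→80.1 °C: -64.554 kJ/kg
condensation at 80.1 °C: -393 kJ/kg
liquid 80.1→21.0 °C: -102.83 kJ/kg
Δh = -64.554 + -393 + -102.83 = -560.39 kJ/kg
Q = ṁ·Δh = 25.44 kg/s × -560.39 kJ/kg = -14256 kJ/s
|Q| = 14256 kW = 51323 MJ/h

Q_c = 51300 MJ/h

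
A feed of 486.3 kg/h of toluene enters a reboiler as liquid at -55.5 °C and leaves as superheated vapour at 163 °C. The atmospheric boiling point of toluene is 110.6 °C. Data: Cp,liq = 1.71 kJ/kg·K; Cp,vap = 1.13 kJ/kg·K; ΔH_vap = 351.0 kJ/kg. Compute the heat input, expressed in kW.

liquid -55.5→110.6 °C: 284.03 kJ/kg
vaporisation at 110.6 °C: 351 kJ/kg
vapour 110.6→163 °C: 59.212 kJ/kg
Δh = 284.03 + 351 + 59.212 = 694.24 kJ/kg
Q = ṁ·Δh = 486.3 kg/h × 694.24 kJ/kg = 337610 kJ/h
|Q| = 93.781 kW

Q = 93.8 kW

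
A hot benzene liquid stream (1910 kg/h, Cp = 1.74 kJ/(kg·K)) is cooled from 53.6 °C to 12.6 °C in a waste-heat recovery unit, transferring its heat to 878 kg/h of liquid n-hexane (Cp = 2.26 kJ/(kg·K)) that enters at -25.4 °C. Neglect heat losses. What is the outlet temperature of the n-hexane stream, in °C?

T_c,out = 43.3 °C

Heat released by hot stream: Q = 1910 × 1.74 × (53.6 − 12.6) = 136260 kJ/h
Energy balance on cold side (adiabatic exchanger): Q = ṁ_c·Cp_c·(T_c,out − T_c,in)
T_c,out = -25.4 + 136260/(878 × 2.26) = 43.269 °C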